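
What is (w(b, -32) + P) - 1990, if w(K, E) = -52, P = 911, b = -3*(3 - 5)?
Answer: -1131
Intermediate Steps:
b = 6 (b = -3*(-2) = 6)
(w(b, -32) + P) - 1990 = (-52 + 911) - 1990 = 859 - 1990 = -1131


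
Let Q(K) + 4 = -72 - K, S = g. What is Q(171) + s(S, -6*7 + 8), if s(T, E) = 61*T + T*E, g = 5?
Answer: -112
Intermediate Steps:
S = 5
s(T, E) = 61*T + E*T
Q(K) = -76 - K (Q(K) = -4 + (-72 - K) = -76 - K)
Q(171) + s(S, -6*7 + 8) = (-76 - 1*171) + 5*(61 + (-6*7 + 8)) = (-76 - 171) + 5*(61 + (-42 + 8)) = -247 + 5*(61 - 34) = -247 + 5*27 = -247 + 135 = -112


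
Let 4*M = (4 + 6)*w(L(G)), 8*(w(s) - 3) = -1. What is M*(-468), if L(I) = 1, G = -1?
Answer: -13455/4 ≈ -3363.8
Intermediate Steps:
w(s) = 23/8 (w(s) = 3 + (1/8)*(-1) = 3 - 1/8 = 23/8)
M = 115/16 (M = ((4 + 6)*(23/8))/4 = (10*(23/8))/4 = (1/4)*(115/4) = 115/16 ≈ 7.1875)
M*(-468) = (115/16)*(-468) = -13455/4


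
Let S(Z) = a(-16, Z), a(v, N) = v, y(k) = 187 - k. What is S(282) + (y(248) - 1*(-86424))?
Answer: 86347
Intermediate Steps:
S(Z) = -16
S(282) + (y(248) - 1*(-86424)) = -16 + ((187 - 1*248) - 1*(-86424)) = -16 + ((187 - 248) + 86424) = -16 + (-61 + 86424) = -16 + 86363 = 86347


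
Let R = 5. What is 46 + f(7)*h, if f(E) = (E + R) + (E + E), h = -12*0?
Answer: 46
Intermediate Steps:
h = 0
f(E) = 5 + 3*E (f(E) = (E + 5) + (E + E) = (5 + E) + 2*E = 5 + 3*E)
46 + f(7)*h = 46 + (5 + 3*7)*0 = 46 + (5 + 21)*0 = 46 + 26*0 = 46 + 0 = 46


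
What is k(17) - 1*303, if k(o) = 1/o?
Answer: -5150/17 ≈ -302.94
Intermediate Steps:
k(o) = 1/o
k(17) - 1*303 = 1/17 - 1*303 = 1/17 - 303 = -5150/17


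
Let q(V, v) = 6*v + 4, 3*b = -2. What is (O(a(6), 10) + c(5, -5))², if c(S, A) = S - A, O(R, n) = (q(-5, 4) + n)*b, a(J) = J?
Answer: 2116/9 ≈ 235.11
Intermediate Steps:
b = -⅔ (b = (⅓)*(-2) = -⅔ ≈ -0.66667)
q(V, v) = 4 + 6*v
O(R, n) = -56/3 - 2*n/3 (O(R, n) = ((4 + 6*4) + n)*(-⅔) = ((4 + 24) + n)*(-⅔) = (28 + n)*(-⅔) = -56/3 - 2*n/3)
(O(a(6), 10) + c(5, -5))² = ((-56/3 - ⅔*10) + (5 - 1*(-5)))² = ((-56/3 - 20/3) + (5 + 5))² = (-76/3 + 10)² = (-46/3)² = 2116/9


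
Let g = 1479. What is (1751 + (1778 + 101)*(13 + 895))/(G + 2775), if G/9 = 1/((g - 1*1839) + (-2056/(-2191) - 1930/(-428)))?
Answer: 31546561367567/51256969601 ≈ 615.46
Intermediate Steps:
G = -468874/18471149 (G = 9/((1479 - 1*1839) + (-2056/(-2191) - 1930/(-428))) = 9/((1479 - 1839) + (-2056*(-1/2191) - 1930*(-1/428))) = 9/(-360 + (2056/2191 + 965/214)) = 9/(-360 + 2554299/468874) = 9/(-166240341/468874) = 9*(-468874/166240341) = -468874/18471149 ≈ -0.025384)
(1751 + (1778 + 101)*(13 + 895))/(G + 2775) = (1751 + (1778 + 101)*(13 + 895))/(-468874/18471149 + 2775) = (1751 + 1879*908)/(51256969601/18471149) = (1751 + 1706132)*(18471149/51256969601) = 1707883*(18471149/51256969601) = 31546561367567/51256969601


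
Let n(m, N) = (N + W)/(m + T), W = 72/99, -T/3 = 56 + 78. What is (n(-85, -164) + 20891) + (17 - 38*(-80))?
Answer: 128291232/5357 ≈ 23948.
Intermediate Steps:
T = -402 (T = -3*(56 + 78) = -3*134 = -402)
W = 8/11 (W = 72*(1/99) = 8/11 ≈ 0.72727)
n(m, N) = (8/11 + N)/(-402 + m) (n(m, N) = (N + 8/11)/(m - 402) = (8/11 + N)/(-402 + m))
(n(-85, -164) + 20891) + (17 - 38*(-80)) = ((8/11 - 164)/(-402 - 85) + 20891) + (17 - 38*(-80)) = (-1796/11/(-487) + 20891) + (17 + 3040) = (-1/487*(-1796/11) + 20891) + 3057 = (1796/5357 + 20891) + 3057 = 111914883/5357 + 3057 = 128291232/5357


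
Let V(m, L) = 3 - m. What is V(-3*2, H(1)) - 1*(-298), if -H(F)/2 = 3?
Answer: 307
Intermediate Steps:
H(F) = -6 (H(F) = -2*3 = -6)
V(-3*2, H(1)) - 1*(-298) = (3 - (-3)*2) - 1*(-298) = (3 - 1*(-6)) + 298 = (3 + 6) + 298 = 9 + 298 = 307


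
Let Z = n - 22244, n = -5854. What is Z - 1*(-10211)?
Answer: -17887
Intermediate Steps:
Z = -28098 (Z = -5854 - 22244 = -28098)
Z - 1*(-10211) = -28098 - 1*(-10211) = -28098 + 10211 = -17887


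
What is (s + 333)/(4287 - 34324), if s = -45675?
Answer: 45342/30037 ≈ 1.5095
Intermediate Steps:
(s + 333)/(4287 - 34324) = (-45675 + 333)/(4287 - 34324) = -45342/(-30037) = -45342*(-1/30037) = 45342/30037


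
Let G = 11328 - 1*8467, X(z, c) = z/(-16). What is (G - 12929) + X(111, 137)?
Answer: -161199/16 ≈ -10075.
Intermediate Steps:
X(z, c) = -z/16 (X(z, c) = z*(-1/16) = -z/16)
G = 2861 (G = 11328 - 8467 = 2861)
(G - 12929) + X(111, 137) = (2861 - 12929) - 1/16*111 = -10068 - 111/16 = -161199/16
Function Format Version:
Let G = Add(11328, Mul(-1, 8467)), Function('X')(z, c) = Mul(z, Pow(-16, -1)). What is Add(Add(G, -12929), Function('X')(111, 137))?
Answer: Rational(-161199, 16) ≈ -10075.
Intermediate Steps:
Function('X')(z, c) = Mul(Rational(-1, 16), z) (Function('X')(z, c) = Mul(z, Rational(-1, 16)) = Mul(Rational(-1, 16), z))
G = 2861 (G = Add(11328, -8467) = 2861)
Add(Add(G, -12929), Function('X')(111, 137)) = Add(Add(2861, -12929), Mul(Rational(-1, 16), 111)) = Add(-10068, Rational(-111, 16)) = Rational(-161199, 16)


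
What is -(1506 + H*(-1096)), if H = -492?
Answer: -540738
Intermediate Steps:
-(1506 + H*(-1096)) = -(1506 - 492*(-1096)) = -(1506 + 539232) = -1*540738 = -540738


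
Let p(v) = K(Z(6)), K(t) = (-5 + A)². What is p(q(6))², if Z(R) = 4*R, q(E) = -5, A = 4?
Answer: 1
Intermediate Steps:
K(t) = 1 (K(t) = (-5 + 4)² = (-1)² = 1)
p(v) = 1
p(q(6))² = 1² = 1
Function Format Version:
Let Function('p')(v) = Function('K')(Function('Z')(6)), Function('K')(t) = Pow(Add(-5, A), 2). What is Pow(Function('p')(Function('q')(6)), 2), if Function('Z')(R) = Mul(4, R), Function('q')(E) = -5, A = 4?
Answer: 1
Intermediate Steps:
Function('K')(t) = 1 (Function('K')(t) = Pow(Add(-5, 4), 2) = Pow(-1, 2) = 1)
Function('p')(v) = 1
Pow(Function('p')(Function('q')(6)), 2) = Pow(1, 2) = 1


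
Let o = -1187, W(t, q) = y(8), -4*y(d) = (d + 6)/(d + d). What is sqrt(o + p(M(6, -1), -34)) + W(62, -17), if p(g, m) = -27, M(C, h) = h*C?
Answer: -7/32 + I*sqrt(1214) ≈ -0.21875 + 34.843*I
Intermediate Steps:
y(d) = -(6 + d)/(8*d) (y(d) = -(d + 6)/(4*(d + d)) = -(6 + d)/(4*(2*d)) = -(6 + d)*1/(2*d)/4 = -(6 + d)/(8*d))
M(C, h) = C*h
W(t, q) = -7/32 (W(t, q) = (1/8)*(-6 - 1*8)/8 = (1/8)*(1/8)*(-6 - 8) = (1/8)*(1/8)*(-14) = -7/32)
sqrt(o + p(M(6, -1), -34)) + W(62, -17) = sqrt(-1187 - 27) - 7/32 = sqrt(-1214) - 7/32 = I*sqrt(1214) - 7/32 = -7/32 + I*sqrt(1214)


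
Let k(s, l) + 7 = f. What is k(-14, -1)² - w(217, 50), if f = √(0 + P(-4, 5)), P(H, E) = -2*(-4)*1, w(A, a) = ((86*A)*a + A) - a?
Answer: -933210 - 28*√2 ≈ -9.3325e+5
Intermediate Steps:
w(A, a) = A - a + 86*A*a (w(A, a) = (86*A*a + A) - a = (A + 86*A*a) - a = A - a + 86*A*a)
P(H, E) = 8 (P(H, E) = 8*1 = 8)
f = 2*√2 (f = √(0 + 8) = √8 = 2*√2 ≈ 2.8284)
k(s, l) = -7 + 2*√2
k(-14, -1)² - w(217, 50) = (-7 + 2*√2)² - (217 - 1*50 + 86*217*50) = (-7 + 2*√2)² - (217 - 50 + 933100) = (-7 + 2*√2)² - 1*933267 = (-7 + 2*√2)² - 933267 = -933267 + (-7 + 2*√2)²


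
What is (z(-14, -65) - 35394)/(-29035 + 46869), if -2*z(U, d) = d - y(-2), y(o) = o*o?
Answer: -70719/35668 ≈ -1.9827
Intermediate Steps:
y(o) = o**2
z(U, d) = 2 - d/2 (z(U, d) = -(d - 1*(-2)**2)/2 = -(d - 1*4)/2 = -(d - 4)/2 = -(-4 + d)/2 = 2 - d/2)
(z(-14, -65) - 35394)/(-29035 + 46869) = ((2 - 1/2*(-65)) - 35394)/(-29035 + 46869) = ((2 + 65/2) - 35394)/17834 = (69/2 - 35394)*(1/17834) = -70719/2*1/17834 = -70719/35668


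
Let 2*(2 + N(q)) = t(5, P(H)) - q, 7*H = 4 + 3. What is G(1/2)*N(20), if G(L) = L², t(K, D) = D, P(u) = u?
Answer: -23/8 ≈ -2.8750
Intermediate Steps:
H = 1 (H = (4 + 3)/7 = (⅐)*7 = 1)
N(q) = -3/2 - q/2 (N(q) = -2 + (1 - q)/2 = -2 + (½ - q/2) = -3/2 - q/2)
G(1/2)*N(20) = (1/2)²*(-3/2 - ½*20) = (½)²*(-3/2 - 10) = (¼)*(-23/2) = -23/8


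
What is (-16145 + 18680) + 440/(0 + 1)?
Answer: 2975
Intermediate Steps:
(-16145 + 18680) + 440/(0 + 1) = 2535 + 440/1 = 2535 + 1*440 = 2535 + 440 = 2975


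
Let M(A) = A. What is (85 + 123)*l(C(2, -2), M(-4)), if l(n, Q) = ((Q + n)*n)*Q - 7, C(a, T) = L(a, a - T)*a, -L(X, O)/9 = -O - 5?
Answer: -21297328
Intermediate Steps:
L(X, O) = 45 + 9*O (L(X, O) = -9*(-O - 5) = -9*(-5 - O) = 45 + 9*O)
C(a, T) = a*(45 - 9*T + 9*a) (C(a, T) = (45 + 9*(a - T))*a = (45 + (-9*T + 9*a))*a = (45 - 9*T + 9*a)*a = a*(45 - 9*T + 9*a))
l(n, Q) = -7 + Q*n*(Q + n) (l(n, Q) = (n*(Q + n))*Q - 7 = Q*n*(Q + n) - 7 = -7 + Q*n*(Q + n))
(85 + 123)*l(C(2, -2), M(-4)) = (85 + 123)*(-7 - 4*324*(5 + 2 - 1*(-2))² + (9*2*(5 + 2 - 1*(-2)))*(-4)²) = 208*(-7 - 4*324*(5 + 2 + 2)² + (9*2*(5 + 2 + 2))*16) = 208*(-7 - 4*(9*2*9)² + (9*2*9)*16) = 208*(-7 - 4*162² + 162*16) = 208*(-7 - 4*26244 + 2592) = 208*(-7 - 104976 + 2592) = 208*(-102391) = -21297328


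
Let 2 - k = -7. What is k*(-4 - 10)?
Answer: -126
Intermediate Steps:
k = 9 (k = 2 - 1*(-7) = 2 + 7 = 9)
k*(-4 - 10) = 9*(-4 - 10) = 9*(-14) = -126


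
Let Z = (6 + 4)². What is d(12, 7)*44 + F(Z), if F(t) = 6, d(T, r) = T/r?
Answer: 570/7 ≈ 81.429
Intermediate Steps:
Z = 100 (Z = 10² = 100)
d(12, 7)*44 + F(Z) = (12/7)*44 + 6 = 528/7 + 6 = 570/7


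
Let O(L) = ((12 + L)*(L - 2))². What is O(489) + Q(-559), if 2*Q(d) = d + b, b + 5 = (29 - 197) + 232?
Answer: 59529655919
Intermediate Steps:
b = 59 (b = -5 + ((29 - 197) + 232) = -5 + (-168 + 232) = -5 + 64 = 59)
O(L) = (-2 + L)²*(12 + L)² (O(L) = ((12 + L)*(-2 + L))² = ((-2 + L)*(12 + L))² = (-2 + L)²*(12 + L)²)
Q(d) = 59/2 + d/2 (Q(d) = (d + 59)/2 = (59 + d)/2 = 59/2 + d/2)
O(489) + Q(-559) = (-2 + 489)²*(12 + 489)² + (59/2 + (½)*(-559)) = 487²*501² + (59/2 - 559/2) = 237169*251001 - 250 = 59529656169 - 250 = 59529655919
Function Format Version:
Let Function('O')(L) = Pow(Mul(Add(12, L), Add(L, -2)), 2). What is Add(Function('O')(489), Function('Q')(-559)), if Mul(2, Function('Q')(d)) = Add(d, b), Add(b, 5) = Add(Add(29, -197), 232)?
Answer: 59529655919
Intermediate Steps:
b = 59 (b = Add(-5, Add(Add(29, -197), 232)) = Add(-5, Add(-168, 232)) = Add(-5, 64) = 59)
Function('O')(L) = Mul(Pow(Add(-2, L), 2), Pow(Add(12, L), 2)) (Function('O')(L) = Pow(Mul(Add(12, L), Add(-2, L)), 2) = Pow(Mul(Add(-2, L), Add(12, L)), 2) = Mul(Pow(Add(-2, L), 2), Pow(Add(12, L), 2)))
Function('Q')(d) = Add(Rational(59, 2), Mul(Rational(1, 2), d)) (Function('Q')(d) = Mul(Rational(1, 2), Add(d, 59)) = Mul(Rational(1, 2), Add(59, d)) = Add(Rational(59, 2), Mul(Rational(1, 2), d)))
Add(Function('O')(489), Function('Q')(-559)) = Add(Mul(Pow(Add(-2, 489), 2), Pow(Add(12, 489), 2)), Add(Rational(59, 2), Mul(Rational(1, 2), -559))) = Add(Mul(Pow(487, 2), Pow(501, 2)), Add(Rational(59, 2), Rational(-559, 2))) = Add(Mul(237169, 251001), -250) = Add(59529656169, -250) = 59529655919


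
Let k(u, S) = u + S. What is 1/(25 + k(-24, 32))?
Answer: 1/33 ≈ 0.030303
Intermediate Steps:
k(u, S) = S + u
1/(25 + k(-24, 32)) = 1/(25 + (32 - 24)) = 1/(25 + 8) = 1/33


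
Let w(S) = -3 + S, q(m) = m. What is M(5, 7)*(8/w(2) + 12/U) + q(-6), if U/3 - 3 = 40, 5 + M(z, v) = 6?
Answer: -598/43 ≈ -13.907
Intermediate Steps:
M(z, v) = 1 (M(z, v) = -5 + 6 = 1)
U = 129 (U = 9 + 3*40 = 9 + 120 = 129)
M(5, 7)*(8/w(2) + 12/U) + q(-6) = 1*(8/(-3 + 2) + 12/129) - 6 = 1*(8/(-1) + 12*(1/129)) - 6 = 1*(8*(-1) + 4/43) - 6 = 1*(-8 + 4/43) - 6 = 1*(-340/43) - 6 = -340/43 - 6 = -598/43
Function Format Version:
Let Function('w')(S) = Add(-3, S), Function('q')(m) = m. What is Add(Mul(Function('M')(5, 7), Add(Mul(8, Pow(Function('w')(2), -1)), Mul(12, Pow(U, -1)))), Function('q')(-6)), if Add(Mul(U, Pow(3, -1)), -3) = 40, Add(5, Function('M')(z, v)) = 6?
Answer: Rational(-598, 43) ≈ -13.907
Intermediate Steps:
Function('M')(z, v) = 1 (Function('M')(z, v) = Add(-5, 6) = 1)
U = 129 (U = Add(9, Mul(3, 40)) = Add(9, 120) = 129)
Add(Mul(Function('M')(5, 7), Add(Mul(8, Pow(Function('w')(2), -1)), Mul(12, Pow(U, -1)))), Function('q')(-6)) = Add(Mul(1, Add(Mul(8, Pow(Add(-3, 2), -1)), Mul(12, Pow(129, -1)))), -6) = Add(Mul(1, Add(Mul(8, Pow(-1, -1)), Mul(12, Rational(1, 129)))), -6) = Add(Mul(1, Add(Mul(8, -1), Rational(4, 43))), -6) = Add(Mul(1, Add(-8, Rational(4, 43))), -6) = Add(Mul(1, Rational(-340, 43)), -6) = Add(Rational(-340, 43), -6) = Rational(-598, 43)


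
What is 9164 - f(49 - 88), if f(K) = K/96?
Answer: 293261/32 ≈ 9164.4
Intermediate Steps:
f(K) = K/96 (f(K) = K*(1/96) = K/96)
9164 - f(49 - 88) = 9164 - (49 - 88)/96 = 9164 - (-39)/96 = 9164 - 1*(-13/32) = 9164 + 13/32 = 293261/32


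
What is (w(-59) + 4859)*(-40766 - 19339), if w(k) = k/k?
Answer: -292110300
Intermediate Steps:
w(k) = 1
(w(-59) + 4859)*(-40766 - 19339) = (1 + 4859)*(-40766 - 19339) = 4860*(-60105) = -292110300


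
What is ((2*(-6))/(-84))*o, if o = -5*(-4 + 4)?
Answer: 0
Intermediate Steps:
o = 0 (o = -5*0 = 0)
((2*(-6))/(-84))*o = ((2*(-6))/(-84))*0 = -1/84*(-12)*0 = (1/7)*0 = 0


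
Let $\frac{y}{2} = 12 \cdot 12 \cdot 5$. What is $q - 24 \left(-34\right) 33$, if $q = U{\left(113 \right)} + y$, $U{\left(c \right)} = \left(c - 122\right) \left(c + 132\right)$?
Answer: $26163$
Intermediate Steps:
$y = 1440$ ($y = 2 \cdot 12 \cdot 12 \cdot 5 = 2 \cdot 144 \cdot 5 = 2 \cdot 720 = 1440$)
$U{\left(c \right)} = \left(-122 + c\right) \left(132 + c\right)$
$q = -765$ ($q = \left(-16104 + 113^{2} + 10 \cdot 113\right) + 1440 = \left(-16104 + 12769 + 1130\right) + 1440 = -2205 + 1440 = -765$)
$q - 24 \left(-34\right) 33 = -765 - 24 \left(-34\right) 33 = -765 - \left(-816\right) 33 = -765 - -26928 = -765 + 26928 = 26163$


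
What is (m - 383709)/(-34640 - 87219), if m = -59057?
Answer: 442766/121859 ≈ 3.6334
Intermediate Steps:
(m - 383709)/(-34640 - 87219) = (-59057 - 383709)/(-34640 - 87219) = -442766/(-121859) = -442766*(-1/121859) = 442766/121859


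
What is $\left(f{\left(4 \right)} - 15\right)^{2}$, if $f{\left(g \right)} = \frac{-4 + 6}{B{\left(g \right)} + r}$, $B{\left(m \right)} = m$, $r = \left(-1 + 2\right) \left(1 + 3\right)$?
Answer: $\frac{3481}{16} \approx 217.56$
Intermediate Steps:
$r = 4$ ($r = 1 \cdot 4 = 4$)
$f{\left(g \right)} = \frac{2}{4 + g}$ ($f{\left(g \right)} = \frac{-4 + 6}{g + 4} = \frac{2}{4 + g}$)
$\left(f{\left(4 \right)} - 15\right)^{2} = \left(\frac{2}{4 + 4} - 15\right)^{2} = \left(\frac{2}{8} - 15\right)^{2} = \left(2 \cdot \frac{1}{8} - 15\right)^{2} = \left(\frac{1}{4} - 15\right)^{2} = \left(- \frac{59}{4}\right)^{2} = \frac{3481}{16}$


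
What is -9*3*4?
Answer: -108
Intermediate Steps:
-9*3*4 = -3*9*4 = -27*4 = -108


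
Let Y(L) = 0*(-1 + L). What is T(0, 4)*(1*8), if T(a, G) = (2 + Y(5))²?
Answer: 32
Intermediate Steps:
Y(L) = 0
T(a, G) = 4 (T(a, G) = (2 + 0)² = 2² = 4)
T(0, 4)*(1*8) = 4*(1*8) = 4*8 = 32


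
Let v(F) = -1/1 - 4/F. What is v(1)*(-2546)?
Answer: 12730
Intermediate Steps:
v(F) = -1 - 4/F (v(F) = -1*1 - 4/F = -1 - 4/F)
v(1)*(-2546) = ((-4 - 1*1)/1)*(-2546) = (1*(-4 - 1))*(-2546) = (1*(-5))*(-2546) = -5*(-2546) = 12730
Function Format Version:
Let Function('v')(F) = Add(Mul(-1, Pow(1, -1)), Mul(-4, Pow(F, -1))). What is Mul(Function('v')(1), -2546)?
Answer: 12730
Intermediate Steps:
Function('v')(F) = Add(-1, Mul(-4, Pow(F, -1))) (Function('v')(F) = Add(Mul(-1, 1), Mul(-4, Pow(F, -1))) = Add(-1, Mul(-4, Pow(F, -1))))
Mul(Function('v')(1), -2546) = Mul(Mul(Pow(1, -1), Add(-4, Mul(-1, 1))), -2546) = Mul(Mul(1, Add(-4, -1)), -2546) = Mul(Mul(1, -5), -2546) = Mul(-5, -2546) = 12730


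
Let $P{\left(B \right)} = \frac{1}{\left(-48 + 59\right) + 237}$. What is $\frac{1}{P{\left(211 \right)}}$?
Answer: $248$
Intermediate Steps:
$P{\left(B \right)} = \frac{1}{248}$ ($P{\left(B \right)} = \frac{1}{11 + 237} = \frac{1}{248}$)
$\frac{1}{P{\left(211 \right)}} = \frac{1}{\frac{1}{248}} = 248$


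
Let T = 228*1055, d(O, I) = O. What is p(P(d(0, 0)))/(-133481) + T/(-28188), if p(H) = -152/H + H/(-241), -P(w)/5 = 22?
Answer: -35465488415209/4156063748595 ≈ -8.5334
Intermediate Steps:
P(w) = -110 (P(w) = -5*22 = -110)
p(H) = -152/H - H/241 (p(H) = -152/H + H*(-1/241) = -152/H - H/241)
T = 240540
p(P(d(0, 0)))/(-133481) + T/(-28188) = (-152/(-110) - 1/241*(-110))/(-133481) + 240540/(-28188) = (-152*(-1/110) + 110/241)*(-1/133481) + 240540*(-1/28188) = (76/55 + 110/241)*(-1/133481) - 20045/2349 = (24366/13255)*(-1/133481) - 20045/2349 = -24366/1769290655 - 20045/2349 = -35465488415209/4156063748595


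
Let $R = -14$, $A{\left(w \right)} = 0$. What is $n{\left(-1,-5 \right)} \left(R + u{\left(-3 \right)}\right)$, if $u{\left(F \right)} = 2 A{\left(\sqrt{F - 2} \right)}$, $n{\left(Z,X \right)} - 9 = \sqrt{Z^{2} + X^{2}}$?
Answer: $-126 - 14 \sqrt{26} \approx -197.39$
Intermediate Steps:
$n{\left(Z,X \right)} = 9 + \sqrt{X^{2} + Z^{2}}$ ($n{\left(Z,X \right)} = 9 + \sqrt{Z^{2} + X^{2}} = 9 + \sqrt{X^{2} + Z^{2}}$)
$u{\left(F \right)} = 0$ ($u{\left(F \right)} = 2 \cdot 0 = 0$)
$n{\left(-1,-5 \right)} \left(R + u{\left(-3 \right)}\right) = \left(9 + \sqrt{\left(-5\right)^{2} + \left(-1\right)^{2}}\right) \left(-14 + 0\right) = \left(9 + \sqrt{25 + 1}\right) \left(-14\right) = \left(9 + \sqrt{26}\right) \left(-14\right) = -126 - 14 \sqrt{26}$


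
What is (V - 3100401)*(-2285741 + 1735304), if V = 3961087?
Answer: -473753419782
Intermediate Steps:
(V - 3100401)*(-2285741 + 1735304) = (3961087 - 3100401)*(-2285741 + 1735304) = 860686*(-550437) = -473753419782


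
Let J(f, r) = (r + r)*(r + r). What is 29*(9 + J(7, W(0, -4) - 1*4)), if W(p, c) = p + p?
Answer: 2117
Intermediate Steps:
W(p, c) = 2*p
J(f, r) = 4*r**2 (J(f, r) = (2*r)*(2*r) = 4*r**2)
29*(9 + J(7, W(0, -4) - 1*4)) = 29*(9 + 4*(2*0 - 1*4)**2) = 29*(9 + 4*(0 - 4)**2) = 29*(9 + 4*(-4)**2) = 29*(9 + 4*16) = 29*(9 + 64) = 29*73 = 2117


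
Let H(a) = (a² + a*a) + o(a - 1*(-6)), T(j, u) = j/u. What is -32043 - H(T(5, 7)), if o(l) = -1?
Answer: -1570108/49 ≈ -32043.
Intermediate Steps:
H(a) = -1 + 2*a² (H(a) = (a² + a*a) - 1 = (a² + a²) - 1 = 2*a² - 1 = -1 + 2*a²)
-32043 - H(T(5, 7)) = -32043 - (-1 + 2*(5/7)²) = -32043 - (-1 + 2*(25/49)) = -32043 - (-1 + 50/49) = -32043 - 1*1/49 = -32043 - 1/49 = -1570108/49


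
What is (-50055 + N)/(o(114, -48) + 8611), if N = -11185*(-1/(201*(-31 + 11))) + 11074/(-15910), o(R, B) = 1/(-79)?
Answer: -25293036357457/4350871679760 ≈ -5.8133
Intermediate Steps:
o(R, B) = -1/79
N = -22247083/6395820 (N = -11185/((-20*(-201))) + 11074*(-1/15910) = -11185/4020 - 5537/7955 = -11185*1/4020 - 5537/7955 = -2237/804 - 5537/7955 = -22247083/6395820 ≈ -3.4784)
(-50055 + N)/(o(114, -48) + 8611) = (-50055 - 22247083/6395820)/(-1/79 + 8611) = -320165017183/(6395820*680268/79) = -320165017183/6395820*79/680268 = -25293036357457/4350871679760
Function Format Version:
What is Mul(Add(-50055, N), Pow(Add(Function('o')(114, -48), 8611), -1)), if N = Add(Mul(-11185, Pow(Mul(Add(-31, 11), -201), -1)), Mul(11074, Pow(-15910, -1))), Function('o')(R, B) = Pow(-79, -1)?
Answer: Rational(-25293036357457, 4350871679760) ≈ -5.8133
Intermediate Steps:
Function('o')(R, B) = Rational(-1, 79)
N = Rational(-22247083, 6395820) (N = Add(Mul(-11185, Pow(Mul(-20, -201), -1)), Mul(11074, Rational(-1, 15910))) = Add(Mul(-11185, Pow(4020, -1)), Rational(-5537, 7955)) = Add(Mul(-11185, Rational(1, 4020)), Rational(-5537, 7955)) = Add(Rational(-2237, 804), Rational(-5537, 7955)) = Rational(-22247083, 6395820) ≈ -3.4784)
Mul(Add(-50055, N), Pow(Add(Function('o')(114, -48), 8611), -1)) = Mul(Add(-50055, Rational(-22247083, 6395820)), Pow(Add(Rational(-1, 79), 8611), -1)) = Mul(Rational(-320165017183, 6395820), Pow(Rational(680268, 79), -1)) = Mul(Rational(-320165017183, 6395820), Rational(79, 680268)) = Rational(-25293036357457, 4350871679760)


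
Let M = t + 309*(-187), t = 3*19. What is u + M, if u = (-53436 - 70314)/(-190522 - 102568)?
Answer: -1691878959/29309 ≈ -57726.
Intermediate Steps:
t = 57
u = 12375/29309 (u = -123750/(-293090) = -123750*(-1/293090) = 12375/29309 ≈ 0.42222)
M = -57726 (M = 57 + 309*(-187) = 57 - 57783 = -57726)
u + M = 12375/29309 - 57726 = -1691878959/29309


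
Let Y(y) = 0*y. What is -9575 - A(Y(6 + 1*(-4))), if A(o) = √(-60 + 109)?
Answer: -9582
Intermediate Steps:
Y(y) = 0
A(o) = 7 (A(o) = √49 = 7)
-9575 - A(Y(6 + 1*(-4))) = -9575 - 1*7 = -9575 - 7 = -9582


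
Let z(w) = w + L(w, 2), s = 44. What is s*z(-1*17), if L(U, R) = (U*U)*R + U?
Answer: 23936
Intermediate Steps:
L(U, R) = U + R*U**2 (L(U, R) = U**2*R + U = R*U**2 + U = U + R*U**2)
z(w) = w + w*(1 + 2*w)
s*z(-1*17) = 44*(2*(-1*17)*(1 - 1*17)) = 44*(2*(-17)*(1 - 17)) = 44*(2*(-17)*(-16)) = 44*544 = 23936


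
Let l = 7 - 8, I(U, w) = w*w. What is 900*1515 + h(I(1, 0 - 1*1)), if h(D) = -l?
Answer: 1363501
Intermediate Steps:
I(U, w) = w**2
l = -1
h(D) = 1 (h(D) = -1*(-1) = 1)
900*1515 + h(I(1, 0 - 1*1)) = 900*1515 + 1 = 1363500 + 1 = 1363501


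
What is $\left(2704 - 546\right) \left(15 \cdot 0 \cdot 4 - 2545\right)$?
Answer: $-5492110$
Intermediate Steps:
$\left(2704 - 546\right) \left(15 \cdot 0 \cdot 4 - 2545\right) = \left(2704 - 546\right) \left(0 \cdot 4 - 2545\right) = 2158 \left(0 - 2545\right) = 2158 \left(-2545\right) = -5492110$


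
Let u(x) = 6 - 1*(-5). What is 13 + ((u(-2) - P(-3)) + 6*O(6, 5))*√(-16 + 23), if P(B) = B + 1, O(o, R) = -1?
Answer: 13 + 7*√7 ≈ 31.520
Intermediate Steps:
P(B) = 1 + B
u(x) = 11 (u(x) = 6 + 5 = 11)
13 + ((u(-2) - P(-3)) + 6*O(6, 5))*√(-16 + 23) = 13 + ((11 - (1 - 3)) + 6*(-1))*√(-16 + 23) = 13 + ((11 - 1*(-2)) - 6)*√7 = 13 + ((11 + 2) - 6)*√7 = 13 + (13 - 6)*√7 = 13 + 7*√7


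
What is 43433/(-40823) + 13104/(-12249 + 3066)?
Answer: -311263277/124959203 ≈ -2.4909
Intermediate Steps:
43433/(-40823) + 13104/(-12249 + 3066) = 43433*(-1/40823) + 13104/(-9183) = -43433/40823 + 13104*(-1/9183) = -43433/40823 - 4368/3061 = -311263277/124959203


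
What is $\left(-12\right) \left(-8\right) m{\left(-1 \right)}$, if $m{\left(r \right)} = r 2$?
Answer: $-192$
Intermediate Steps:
$m{\left(r \right)} = 2 r$
$\left(-12\right) \left(-8\right) m{\left(-1 \right)} = \left(-12\right) \left(-8\right) 2 \left(-1\right) = 96 \left(-2\right) = -192$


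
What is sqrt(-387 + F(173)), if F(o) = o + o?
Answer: I*sqrt(41) ≈ 6.4031*I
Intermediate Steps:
F(o) = 2*o
sqrt(-387 + F(173)) = sqrt(-387 + 2*173) = sqrt(-387 + 346) = sqrt(-41) = I*sqrt(41)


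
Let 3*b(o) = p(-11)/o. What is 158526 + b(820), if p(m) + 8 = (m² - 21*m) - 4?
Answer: 19498715/123 ≈ 1.5853e+5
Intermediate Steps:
p(m) = -12 + m² - 21*m (p(m) = -8 + ((m² - 21*m) - 4) = -8 + (-4 + m² - 21*m) = -12 + m² - 21*m)
b(o) = 340/(3*o) (b(o) = ((-12 + (-11)² - 21*(-11))/o)/3 = ((-12 + 121 + 231)/o)/3 = (340/o)/3 = 340/(3*o))
158526 + b(820) = 158526 + (340/3)/820 = 158526 + (340/3)*(1/820) = 158526 + 17/123 = 19498715/123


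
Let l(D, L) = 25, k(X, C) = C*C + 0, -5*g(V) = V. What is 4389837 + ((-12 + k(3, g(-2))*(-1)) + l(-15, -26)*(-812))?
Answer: 109238121/25 ≈ 4.3695e+6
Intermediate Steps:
g(V) = -V/5
k(X, C) = C**2 (k(X, C) = C**2 + 0 = C**2)
4389837 + ((-12 + k(3, g(-2))*(-1)) + l(-15, -26)*(-812)) = 4389837 + ((-12 + (-1/5*(-2))**2*(-1)) + 25*(-812)) = 4389837 + ((-12 + (2/5)**2*(-1)) - 20300) = 4389837 + ((-12 + (4/25)*(-1)) - 20300) = 4389837 + ((-12 - 4/25) - 20300) = 4389837 + (-304/25 - 20300) = 4389837 - 507804/25 = 109238121/25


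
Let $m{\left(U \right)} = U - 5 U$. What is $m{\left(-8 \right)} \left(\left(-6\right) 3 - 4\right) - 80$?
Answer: $-784$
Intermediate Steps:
$m{\left(U \right)} = - 4 U$
$m{\left(-8 \right)} \left(\left(-6\right) 3 - 4\right) - 80 = \left(-4\right) \left(-8\right) \left(\left(-6\right) 3 - 4\right) - 80 = 32 \left(-18 - 4\right) - 80 = 32 \left(-22\right) - 80 = -704 - 80 = -784$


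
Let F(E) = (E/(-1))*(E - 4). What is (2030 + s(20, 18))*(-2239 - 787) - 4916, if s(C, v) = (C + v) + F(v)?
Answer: -5500132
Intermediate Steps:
F(E) = -E*(-4 + E) (F(E) = (E*(-1))*(-4 + E) = (-E)*(-4 + E) = -E*(-4 + E))
s(C, v) = C + v + v*(4 - v) (s(C, v) = (C + v) + v*(4 - v) = C + v + v*(4 - v))
(2030 + s(20, 18))*(-2239 - 787) - 4916 = (2030 + (20 + 18 - 1*18*(-4 + 18)))*(-2239 - 787) - 4916 = (2030 + (20 + 18 - 1*18*14))*(-3026) - 4916 = (2030 + (20 + 18 - 252))*(-3026) - 4916 = (2030 - 214)*(-3026) - 4916 = 1816*(-3026) - 4916 = -5495216 - 4916 = -5500132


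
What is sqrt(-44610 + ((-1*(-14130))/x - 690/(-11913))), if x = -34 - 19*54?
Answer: I*sqrt(21901089356498)/22154 ≈ 211.24*I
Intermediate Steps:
x = -1060 (x = -34 - 1026 = -1060)
sqrt(-44610 + ((-1*(-14130))/x - 690/(-11913))) = sqrt(-44610 + (-1*(-14130)/(-1060) - 690/(-11913))) = sqrt(-44610 + (14130*(-1/1060) - 690*(-1/11913))) = sqrt(-44610 + (-1413/106 + 230/3971)) = sqrt(-44610 - 5586643/420926) = sqrt(-18783095503/420926) = I*sqrt(21901089356498)/22154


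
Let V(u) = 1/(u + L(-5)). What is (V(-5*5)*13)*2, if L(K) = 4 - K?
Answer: -13/8 ≈ -1.6250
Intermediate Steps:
V(u) = 1/(9 + u) (V(u) = 1/(u + (4 - 1*(-5))) = 1/(u + (4 + 5)) = 1/(u + 9) = 1/(9 + u))
(V(-5*5)*13)*2 = (13/(9 - 5*5))*2 = (13/(9 - 25))*2 = (13/(-16))*2 = -1/16*13*2 = -13/16*2 = -13/8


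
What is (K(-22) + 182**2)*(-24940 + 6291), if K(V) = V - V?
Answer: -617729476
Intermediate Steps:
K(V) = 0
(K(-22) + 182**2)*(-24940 + 6291) = (0 + 182**2)*(-24940 + 6291) = (0 + 33124)*(-18649) = 33124*(-18649) = -617729476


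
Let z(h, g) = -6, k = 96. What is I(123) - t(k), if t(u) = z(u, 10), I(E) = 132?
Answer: 138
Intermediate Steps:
t(u) = -6
I(123) - t(k) = 132 - 1*(-6) = 132 + 6 = 138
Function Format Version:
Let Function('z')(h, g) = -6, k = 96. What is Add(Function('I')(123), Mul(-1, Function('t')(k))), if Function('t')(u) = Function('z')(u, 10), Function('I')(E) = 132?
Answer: 138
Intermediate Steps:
Function('t')(u) = -6
Add(Function('I')(123), Mul(-1, Function('t')(k))) = Add(132, Mul(-1, -6)) = Add(132, 6) = 138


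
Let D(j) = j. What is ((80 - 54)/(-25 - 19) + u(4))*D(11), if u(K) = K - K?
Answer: -13/2 ≈ -6.5000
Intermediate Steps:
u(K) = 0
((80 - 54)/(-25 - 19) + u(4))*D(11) = ((80 - 54)/(-25 - 19) + 0)*11 = (26/(-44) + 0)*11 = (26*(-1/44) + 0)*11 = (-13/22 + 0)*11 = -13/22*11 = -13/2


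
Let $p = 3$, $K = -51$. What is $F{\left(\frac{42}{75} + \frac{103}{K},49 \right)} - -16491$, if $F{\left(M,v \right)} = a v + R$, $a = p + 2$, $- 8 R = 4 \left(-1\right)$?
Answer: $\frac{33473}{2} \approx 16737.0$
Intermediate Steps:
$R = \frac{1}{2}$ ($R = - \frac{4 \left(-1\right)}{8} = \left(- \frac{1}{8}\right) \left(-4\right) = \frac{1}{2} \approx 0.5$)
$a = 5$ ($a = 3 + 2 = 5$)
$F{\left(M,v \right)} = \frac{1}{2} + 5 v$ ($F{\left(M,v \right)} = 5 v + \frac{1}{2} = \frac{1}{2} + 5 v$)
$F{\left(\frac{42}{75} + \frac{103}{K},49 \right)} - -16491 = \left(\frac{1}{2} + 5 \cdot 49\right) - -16491 = \left(\frac{1}{2} + 245\right) + 16491 = \frac{491}{2} + 16491 = \frac{33473}{2}$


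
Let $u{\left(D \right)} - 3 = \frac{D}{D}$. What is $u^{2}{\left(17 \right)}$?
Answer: $16$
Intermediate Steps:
$u{\left(D \right)} = 4$ ($u{\left(D \right)} = 3 + \frac{D}{D} = 3 + 1 = 4$)
$u^{2}{\left(17 \right)} = 4^{2} = 16$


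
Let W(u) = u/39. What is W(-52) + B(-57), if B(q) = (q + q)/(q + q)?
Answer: -⅓ ≈ -0.33333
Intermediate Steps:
W(u) = u/39 (W(u) = u*(1/39) = u/39)
B(q) = 1 (B(q) = (2*q)/((2*q)) = (2*q)*(1/(2*q)) = 1)
W(-52) + B(-57) = (1/39)*(-52) + 1 = -4/3 + 1 = -⅓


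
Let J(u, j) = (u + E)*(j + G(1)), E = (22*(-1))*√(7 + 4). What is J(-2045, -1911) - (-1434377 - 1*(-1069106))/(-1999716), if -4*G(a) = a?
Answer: 1302650353159/333286 + 84095*√11/2 ≈ 4.0480e+6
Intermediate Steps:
G(a) = -a/4
E = -22*√11 ≈ -72.966
J(u, j) = (-¼ + j)*(u - 22*√11) (J(u, j) = (u - 22*√11)*(j - ¼*1) = (u - 22*√11)*(j - ¼) = (u - 22*√11)*(-¼ + j) = (-¼ + j)*(u - 22*√11))
J(-2045, -1911) - (-1434377 - 1*(-1069106))/(-1999716) = (-¼*(-2045) + 11*√11/2 - 1911*(-2045) - 22*(-1911)*√11) - (-1434377 - 1*(-1069106))/(-1999716) = (2045/4 + 11*√11/2 + 3907995 + 42042*√11) - (-1434377 + 1069106)*(-1)/1999716 = (15634025/4 + 84095*√11/2) - (-365271)*(-1)/1999716 = (15634025/4 + 84095*√11/2) - 1*121757/666572 = (15634025/4 + 84095*√11/2) - 121757/666572 = 1302650353159/333286 + 84095*√11/2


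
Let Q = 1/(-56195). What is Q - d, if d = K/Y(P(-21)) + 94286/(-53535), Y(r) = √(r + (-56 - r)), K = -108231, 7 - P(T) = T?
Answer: 1059669647/601679865 - 108231*I*√14/28 ≈ 1.7612 - 14463.0*I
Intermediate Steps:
P(T) = 7 - T
Q = -1/56195 ≈ -1.7795e-5
Y(r) = 2*I*√14 (Y(r) = √(-56) = 2*I*√14)
d = -94286/53535 + 108231*I*√14/28 (d = -108231*(-I*√14/28) + 94286/(-53535) = -(-108231)*I*√14/28 + 94286*(-1/53535) = 108231*I*√14/28 - 94286/53535 = -94286/53535 + 108231*I*√14/28 ≈ -1.7612 + 14463.0*I)
Q - d = -1/56195 - (-94286/53535 + 108231*I*√14/28) = -1/56195 + (94286/53535 - 108231*I*√14/28) = 1059669647/601679865 - 108231*I*√14/28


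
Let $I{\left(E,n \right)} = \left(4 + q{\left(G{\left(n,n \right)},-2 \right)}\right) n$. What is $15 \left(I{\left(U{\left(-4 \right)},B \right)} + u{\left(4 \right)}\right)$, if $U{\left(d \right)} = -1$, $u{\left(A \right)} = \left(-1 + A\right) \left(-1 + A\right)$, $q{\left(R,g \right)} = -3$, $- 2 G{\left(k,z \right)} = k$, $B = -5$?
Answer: $60$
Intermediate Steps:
$G{\left(k,z \right)} = - \frac{k}{2}$
$u{\left(A \right)} = \left(-1 + A\right)^{2}$
$I{\left(E,n \right)} = n$ ($I{\left(E,n \right)} = \left(4 - 3\right) n = 1 n = n$)
$15 \left(I{\left(U{\left(-4 \right)},B \right)} + u{\left(4 \right)}\right) = 15 \left(-5 + \left(-1 + 4\right)^{2}\right) = 15 \left(-5 + 3^{2}\right) = 15 \left(-5 + 9\right) = 15 \cdot 4 = 60$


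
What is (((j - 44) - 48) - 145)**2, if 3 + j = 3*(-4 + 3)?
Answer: 59049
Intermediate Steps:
j = -6 (j = -3 + 3*(-4 + 3) = -3 + 3*(-1) = -3 - 3 = -6)
(((j - 44) - 48) - 145)**2 = (((-6 - 44) - 48) - 145)**2 = ((-50 - 48) - 145)**2 = (-98 - 145)**2 = (-243)**2 = 59049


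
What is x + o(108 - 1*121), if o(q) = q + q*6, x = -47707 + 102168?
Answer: 54370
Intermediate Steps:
x = 54461
o(q) = 7*q (o(q) = q + 6*q = 7*q)
x + o(108 - 1*121) = 54461 + 7*(108 - 1*121) = 54461 + 7*(108 - 121) = 54461 + 7*(-13) = 54461 - 91 = 54370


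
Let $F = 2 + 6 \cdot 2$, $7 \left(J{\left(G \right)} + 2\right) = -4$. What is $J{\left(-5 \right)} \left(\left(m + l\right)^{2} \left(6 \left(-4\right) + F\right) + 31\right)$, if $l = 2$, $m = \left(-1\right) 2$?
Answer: $- \frac{558}{7} \approx -79.714$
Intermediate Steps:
$m = -2$
$J{\left(G \right)} = - \frac{18}{7}$ ($J{\left(G \right)} = -2 + \frac{1}{7} \left(-4\right) = -2 - \frac{4}{7} = - \frac{18}{7}$)
$F = 14$ ($F = 2 + 12 = 14$)
$J{\left(-5 \right)} \left(\left(m + l\right)^{2} \left(6 \left(-4\right) + F\right) + 31\right) = - \frac{18 \left(\left(-2 + 2\right)^{2} \left(6 \left(-4\right) + 14\right) + 31\right)}{7} = - \frac{18 \left(0^{2} \left(-24 + 14\right) + 31\right)}{7} = - \frac{18 \left(0 \left(-10\right) + 31\right)}{7} = - \frac{18 \left(0 + 31\right)}{7} = \left(- \frac{18}{7}\right) 31 = - \frac{558}{7}$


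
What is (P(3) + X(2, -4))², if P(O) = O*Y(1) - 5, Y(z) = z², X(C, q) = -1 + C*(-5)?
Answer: 169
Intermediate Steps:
X(C, q) = -1 - 5*C
P(O) = -5 + O (P(O) = O*1² - 5 = O*1 - 5 = O - 5 = -5 + O)
(P(3) + X(2, -4))² = ((-5 + 3) + (-1 - 5*2))² = (-2 + (-1 - 10))² = (-2 - 11)² = (-13)² = 169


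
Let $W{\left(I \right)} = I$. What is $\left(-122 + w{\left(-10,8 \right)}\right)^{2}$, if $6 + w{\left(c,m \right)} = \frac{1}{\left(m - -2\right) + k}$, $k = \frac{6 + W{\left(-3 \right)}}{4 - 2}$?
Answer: $\frac{8655364}{529} \approx 16362.0$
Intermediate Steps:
$k = \frac{3}{2}$ ($k = \frac{6 - 3}{4 - 2} = \frac{3}{2} \approx 1.5$)
$w{\left(c,m \right)} = -6 + \frac{1}{\frac{7}{2} + m}$ ($w{\left(c,m \right)} = -6 + \frac{1}{\left(m - -2\right) + \frac{3}{2}} = -6 + \frac{1}{\left(m + 2\right) + \frac{3}{2}} = -6 + \frac{1}{\left(2 + m\right) + \frac{3}{2}} = -6 + \frac{1}{\frac{7}{2} + m}$)
$\left(-122 + w{\left(-10,8 \right)}\right)^{2} = \left(-122 + \frac{4 \left(-10 - 24\right)}{7 + 2 \cdot 8}\right)^{2} = \left(-122 + \frac{4 \left(-10 - 24\right)}{7 + 16}\right)^{2} = \left(-122 + 4 \cdot \frac{1}{23} \left(-34\right)\right)^{2} = \left(-122 - \frac{136}{23}\right)^{2} = \left(- \frac{2942}{23}\right)^{2} = \frac{8655364}{529}$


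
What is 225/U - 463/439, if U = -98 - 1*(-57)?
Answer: -117758/17999 ≈ -6.5425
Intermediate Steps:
U = -41 (U = -98 + 57 = -41)
225/U - 463/439 = 225/(-41) - 463/439 = 225*(-1/41) - 463*1/439 = -225/41 - 463/439 = -117758/17999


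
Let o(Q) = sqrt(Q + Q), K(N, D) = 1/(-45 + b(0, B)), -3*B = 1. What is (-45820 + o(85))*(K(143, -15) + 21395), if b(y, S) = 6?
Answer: -38232391280/39 + 834404*sqrt(170)/39 ≈ -9.8004e+8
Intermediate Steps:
B = -1/3 (B = -1/3*1 = -1/3 ≈ -0.33333)
K(N, D) = -1/39 (K(N, D) = 1/(-45 + 6) = 1/(-39) = -1/39)
o(Q) = sqrt(2)*sqrt(Q) (o(Q) = sqrt(2*Q) = sqrt(2)*sqrt(Q))
(-45820 + o(85))*(K(143, -15) + 21395) = (-45820 + sqrt(2)*sqrt(85))*(-1/39 + 21395) = (-45820 + sqrt(170))*(834404/39) = -38232391280/39 + 834404*sqrt(170)/39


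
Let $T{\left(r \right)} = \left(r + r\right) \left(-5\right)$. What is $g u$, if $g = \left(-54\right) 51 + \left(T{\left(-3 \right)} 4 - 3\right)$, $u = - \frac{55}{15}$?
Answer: $9669$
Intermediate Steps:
$T{\left(r \right)} = - 10 r$ ($T{\left(r \right)} = 2 r \left(-5\right) = - 10 r$)
$u = - \frac{11}{3}$ ($u = \left(-55\right) \frac{1}{15} = - \frac{11}{3} \approx -3.6667$)
$g = -2637$ ($g = \left(-54\right) 51 - \left(3 - \left(-10\right) \left(-3\right) 4\right) = -2754 + \left(30 \cdot 4 - 3\right) = -2754 + \left(120 - 3\right) = -2754 + 117 = -2637$)
$g u = \left(-2637\right) \left(- \frac{11}{3}\right) = 9669$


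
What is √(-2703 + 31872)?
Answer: 3*√3241 ≈ 170.79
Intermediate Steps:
√(-2703 + 31872) = √29169 = 3*√3241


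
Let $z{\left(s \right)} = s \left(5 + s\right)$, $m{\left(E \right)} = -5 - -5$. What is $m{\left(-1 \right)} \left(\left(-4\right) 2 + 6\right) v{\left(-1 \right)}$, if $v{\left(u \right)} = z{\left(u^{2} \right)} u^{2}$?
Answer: $0$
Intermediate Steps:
$m{\left(E \right)} = 0$ ($m{\left(E \right)} = -5 + 5 = 0$)
$v{\left(u \right)} = u^{4} \left(5 + u^{2}\right)$ ($v{\left(u \right)} = u^{2} \left(5 + u^{2}\right) u^{2} = u^{4} \left(5 + u^{2}\right)$)
$m{\left(-1 \right)} \left(\left(-4\right) 2 + 6\right) v{\left(-1 \right)} = 0 \left(\left(-4\right) 2 + 6\right) \left(-1\right)^{4} \left(5 + \left(-1\right)^{2}\right) = 0 \left(-8 + 6\right) 1 \left(5 + 1\right) = 0 \left(-2\right) 1 \cdot 6 = 0 \cdot 6 = 0$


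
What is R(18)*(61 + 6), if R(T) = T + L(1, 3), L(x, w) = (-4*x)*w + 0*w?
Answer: 402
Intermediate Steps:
L(x, w) = -4*w*x (L(x, w) = -4*w*x + 0 = -4*w*x)
R(T) = -12 + T (R(T) = T - 4*3*1 = T - 12 = -12 + T)
R(18)*(61 + 6) = (-12 + 18)*(61 + 6) = 6*67 = 402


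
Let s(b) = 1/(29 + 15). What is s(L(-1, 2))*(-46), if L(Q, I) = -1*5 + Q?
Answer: -23/22 ≈ -1.0455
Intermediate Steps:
L(Q, I) = -5 + Q
s(b) = 1/44
s(L(-1, 2))*(-46) = (1/44)*(-46) = -23/22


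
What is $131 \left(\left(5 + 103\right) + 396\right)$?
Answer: $66024$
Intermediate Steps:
$131 \left(\left(5 + 103\right) + 396\right) = 131 \left(108 + 396\right) = 131 \cdot 504 = 66024$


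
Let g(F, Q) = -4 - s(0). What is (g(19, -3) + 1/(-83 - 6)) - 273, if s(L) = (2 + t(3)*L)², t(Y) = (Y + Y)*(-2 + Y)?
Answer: -25010/89 ≈ -281.01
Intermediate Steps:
t(Y) = 2*Y*(-2 + Y) (t(Y) = (2*Y)*(-2 + Y) = 2*Y*(-2 + Y))
s(L) = (2 + 6*L)² (s(L) = (2 + (2*3*(-2 + 3))*L)² = (2 + (2*3*1)*L)² = (2 + 6*L)²)
g(F, Q) = -8 (g(F, Q) = -4 - 4*(1 + 3*0)² = -4 - 4*(1 + 0)² = -4 - 4*1² = -4 - 4 = -8)
(g(19, -3) + 1/(-83 - 6)) - 273 = (-8 + 1/(-83 - 6)) - 273 = (-8 + 1/(-89)) - 273 = (-8 - 1/89) - 273 = -713/89 - 273 = -25010/89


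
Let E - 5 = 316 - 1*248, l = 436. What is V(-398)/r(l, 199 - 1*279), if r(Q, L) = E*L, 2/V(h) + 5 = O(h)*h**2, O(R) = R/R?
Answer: -1/462525080 ≈ -2.1620e-9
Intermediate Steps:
E = 73 (E = 5 + (316 - 1*248) = 5 + (316 - 248) = 5 + 68 = 73)
O(R) = 1
V(h) = 2/(-5 + h**2) (V(h) = 2/(-5 + 1*h**2) = 2/(-5 + h**2))
r(Q, L) = 73*L
V(-398)/r(l, 199 - 1*279) = (2/(-5 + (-398)**2))/((73*(199 - 1*279))) = (2/(-5 + 158404))/((73*(199 - 279))) = (2/158399)/((73*(-80))) = (2*(1/158399))/(-5840) = (2/158399)*(-1/5840) = -1/462525080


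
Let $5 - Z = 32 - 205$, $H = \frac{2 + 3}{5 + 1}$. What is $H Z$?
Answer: $\frac{445}{3} \approx 148.33$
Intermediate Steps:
$H = \frac{5}{6} \approx 0.83333$
$Z = 178$ ($Z = 5 - \left(32 - 205\right) = 5 - -173 = 5 + 173 = 178$)
$H Z = \frac{5}{6} \cdot 178 = \frac{445}{3}$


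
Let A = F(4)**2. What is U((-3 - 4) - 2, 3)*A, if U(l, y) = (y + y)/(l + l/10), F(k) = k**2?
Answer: -5120/33 ≈ -155.15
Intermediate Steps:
U(l, y) = 20*y/(11*l) (U(l, y) = (2*y)/(l + l*(1/10)) = (2*y)/(l + l/10) = (2*y)/((11*l/10)) = (2*y)*(10/(11*l)) = 20*y/(11*l))
A = 256 (A = (4**2)**2 = 16**2 = 256)
U((-3 - 4) - 2, 3)*A = ((20/11)*3/((-3 - 4) - 2))*256 = ((20/11)*3/(-7 - 2))*256 = ((20/11)*3/(-9))*256 = ((20/11)*3*(-1/9))*256 = -20/33*256 = -5120/33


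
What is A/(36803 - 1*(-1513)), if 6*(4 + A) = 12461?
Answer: 12437/229896 ≈ 0.054098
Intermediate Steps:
A = 12437/6 (A = -4 + (⅙)*12461 = -4 + 12461/6 = 12437/6 ≈ 2072.8)
A/(36803 - 1*(-1513)) = 12437/(6*(36803 - 1*(-1513))) = 12437/(6*(36803 + 1513)) = (12437/6)/38316 = (12437/6)*(1/38316) = 12437/229896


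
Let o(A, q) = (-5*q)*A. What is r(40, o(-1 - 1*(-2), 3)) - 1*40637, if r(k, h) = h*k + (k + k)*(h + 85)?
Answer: -35637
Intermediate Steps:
o(A, q) = -5*A*q
r(k, h) = h*k + 2*k*(85 + h) (r(k, h) = h*k + (2*k)*(85 + h) = h*k + 2*k*(85 + h))
r(40, o(-1 - 1*(-2), 3)) - 1*40637 = 40*(170 + 3*(-5*(-1 - 1*(-2))*3)) - 1*40637 = 40*(170 + 3*(-5*(-1 + 2)*3)) - 40637 = 40*(170 + 3*(-5*1*3)) - 40637 = 40*(170 + 3*(-15)) - 40637 = 40*(170 - 45) - 40637 = 40*125 - 40637 = 5000 - 40637 = -35637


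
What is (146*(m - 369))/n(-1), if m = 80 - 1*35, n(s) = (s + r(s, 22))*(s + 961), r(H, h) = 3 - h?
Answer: 1971/800 ≈ 2.4637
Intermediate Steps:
n(s) = (-19 + s)*(961 + s) (n(s) = (s + (3 - 1*22))*(s + 961) = (s + (3 - 22))*(961 + s) = (s - 19)*(961 + s) = (-19 + s)*(961 + s))
m = 45 (m = 80 - 35 = 45)
(146*(m - 369))/n(-1) = (146*(45 - 369))/(-18259 + (-1)² + 942*(-1)) = (146*(-324))/(-18259 + 1 - 942) = -47304/(-19200) = -47304*(-1/19200) = 1971/800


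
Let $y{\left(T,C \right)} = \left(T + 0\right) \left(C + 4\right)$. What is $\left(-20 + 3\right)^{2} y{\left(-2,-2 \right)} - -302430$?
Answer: $301274$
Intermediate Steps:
$y{\left(T,C \right)} = T \left(4 + C\right)$
$\left(-20 + 3\right)^{2} y{\left(-2,-2 \right)} - -302430 = \left(-20 + 3\right)^{2} \left(- 2 \left(4 - 2\right)\right) - -302430 = \left(-17\right)^{2} \left(\left(-2\right) 2\right) + 302430 = 289 \left(-4\right) + 302430 = -1156 + 302430 = 301274$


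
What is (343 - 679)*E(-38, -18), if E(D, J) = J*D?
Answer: -229824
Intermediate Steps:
E(D, J) = D*J
(343 - 679)*E(-38, -18) = (343 - 679)*(-38*(-18)) = -336*684 = -229824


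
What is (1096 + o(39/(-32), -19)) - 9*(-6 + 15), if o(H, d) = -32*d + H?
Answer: 51897/32 ≈ 1621.8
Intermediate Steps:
o(H, d) = H - 32*d
(1096 + o(39/(-32), -19)) - 9*(-6 + 15) = (1096 + (39/(-32) - 32*(-19))) - 9*(-6 + 15) = (1096 + (39*(-1/32) + 608)) - 9*9 = (1096 + (-39/32 + 608)) - 81 = (1096 + 19417/32) - 81 = 54489/32 - 81 = 51897/32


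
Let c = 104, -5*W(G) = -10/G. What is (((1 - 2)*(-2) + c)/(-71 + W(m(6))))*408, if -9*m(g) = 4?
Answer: -86496/151 ≈ -572.82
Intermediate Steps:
m(g) = -4/9 (m(g) = -⅑*4 = -4/9)
W(G) = 2/G (W(G) = -(-2)/G = 2/G)
(((1 - 2)*(-2) + c)/(-71 + W(m(6))))*408 = (((1 - 2)*(-2) + 104)/(-71 + 2/(-4/9)))*408 = ((-1*(-2) + 104)/(-71 + 2*(-9/4)))*408 = ((2 + 104)/(-71 - 9/2))*408 = (106/(-151/2))*408 = (106*(-2/151))*408 = -212/151*408 = -86496/151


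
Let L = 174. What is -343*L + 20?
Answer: -59662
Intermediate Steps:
-343*L + 20 = -343*174 + 20 = -59682 + 20 = -59662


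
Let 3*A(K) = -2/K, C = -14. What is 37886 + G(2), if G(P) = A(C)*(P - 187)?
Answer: 795421/21 ≈ 37877.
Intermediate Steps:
A(K) = -2/(3*K) (A(K) = (-2/K)/3 = -2/(3*K))
G(P) = -187/21 + P/21 (G(P) = (-⅔/(-14))*(P - 187) = (-⅔*(-1/14))*(-187 + P) = (-187 + P)/21 = -187/21 + P/21)
37886 + G(2) = 37886 + (-187/21 + (1/21)*2) = 37886 + (-187/21 + 2/21) = 37886 - 185/21 = 795421/21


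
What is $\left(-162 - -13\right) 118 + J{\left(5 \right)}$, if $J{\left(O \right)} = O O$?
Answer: $-17557$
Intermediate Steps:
$J{\left(O \right)} = O^{2}$
$\left(-162 - -13\right) 118 + J{\left(5 \right)} = \left(-162 - -13\right) 118 + 5^{2} = \left(-162 + 13\right) 118 + 25 = \left(-149\right) 118 + 25 = -17582 + 25 = -17557$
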